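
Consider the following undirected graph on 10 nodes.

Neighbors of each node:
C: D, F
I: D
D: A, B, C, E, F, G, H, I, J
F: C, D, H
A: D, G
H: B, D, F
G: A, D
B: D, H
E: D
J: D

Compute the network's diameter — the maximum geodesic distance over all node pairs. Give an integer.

2

Eccentricity of each node (its greatest distance to any other): A:2, B:2, C:2, D:1, E:2, F:2, G:2, H:2, I:2, J:2.
The maximum eccentricity is 2, realized for instance by the pair C–B via C – D – B. So the diameter is 2.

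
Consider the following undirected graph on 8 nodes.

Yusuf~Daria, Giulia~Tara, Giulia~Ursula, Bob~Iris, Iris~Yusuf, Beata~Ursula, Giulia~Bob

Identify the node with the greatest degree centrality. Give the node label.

Degrees — Beata:1, Bob:2, Daria:1, Giulia:3, Iris:2, Tara:1, Ursula:2, Yusuf:2.
The maximum is 3, attained only by Giulia.

Giulia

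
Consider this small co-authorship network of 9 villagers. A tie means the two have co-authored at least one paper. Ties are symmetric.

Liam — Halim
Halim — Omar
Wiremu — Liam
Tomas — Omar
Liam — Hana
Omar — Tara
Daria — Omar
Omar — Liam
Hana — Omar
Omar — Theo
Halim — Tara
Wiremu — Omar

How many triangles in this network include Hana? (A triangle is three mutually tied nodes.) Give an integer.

1

Hana's neighbors: Liam and Omar.
Neighbor pairs that are themselves tied: Hana–Liam–Omar. Each forms one triangle with Hana, for 1 in total.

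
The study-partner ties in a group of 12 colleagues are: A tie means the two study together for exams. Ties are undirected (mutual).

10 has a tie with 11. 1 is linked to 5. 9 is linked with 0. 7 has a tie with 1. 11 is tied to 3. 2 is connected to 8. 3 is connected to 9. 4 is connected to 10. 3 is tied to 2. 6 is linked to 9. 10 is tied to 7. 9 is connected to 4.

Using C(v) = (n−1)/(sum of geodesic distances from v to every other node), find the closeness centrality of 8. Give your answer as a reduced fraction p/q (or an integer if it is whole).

Distances from 8: 0:4, 1:6, 2:1, 3:2, 4:4, 5:7, 6:4, 7:5, 9:3, 10:4, 11:3. Sum = 43.
n = 12, so closeness = 11/43.

11/43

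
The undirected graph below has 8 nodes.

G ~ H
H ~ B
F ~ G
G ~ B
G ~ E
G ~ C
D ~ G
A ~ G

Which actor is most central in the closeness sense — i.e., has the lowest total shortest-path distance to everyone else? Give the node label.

Farness (sum of distances to all others) for each node — A:13, B:12, C:13, D:13, E:13, F:13, G:7, H:12.
The smallest farness is 7, for G, so G has the highest closeness.

G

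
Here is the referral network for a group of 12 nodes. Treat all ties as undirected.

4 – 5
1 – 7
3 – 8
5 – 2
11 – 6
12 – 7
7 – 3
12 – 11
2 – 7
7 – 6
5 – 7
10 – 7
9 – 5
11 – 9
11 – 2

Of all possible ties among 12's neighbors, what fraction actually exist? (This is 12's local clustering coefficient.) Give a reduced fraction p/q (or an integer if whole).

12's neighbors: 7 and 11 (k = 2).
Possible neighbor pairs: C(2,2) = 1. Edges among them: none → e = 0.
Clustering(12) = 0/1.

0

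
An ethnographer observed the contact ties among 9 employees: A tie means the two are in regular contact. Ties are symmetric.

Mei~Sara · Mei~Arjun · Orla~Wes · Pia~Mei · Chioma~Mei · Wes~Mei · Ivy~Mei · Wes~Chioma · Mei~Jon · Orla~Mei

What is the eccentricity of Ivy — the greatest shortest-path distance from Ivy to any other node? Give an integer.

Distances from Ivy: Arjun:2, Chioma:2, Jon:2, Mei:1, Orla:2, Pia:2, Sara:2, Wes:2.
The largest is 2 (to Chioma, Arjun, Pia, Orla, Sara, Wes, and Jon), so the eccentricity of Ivy is 2.

2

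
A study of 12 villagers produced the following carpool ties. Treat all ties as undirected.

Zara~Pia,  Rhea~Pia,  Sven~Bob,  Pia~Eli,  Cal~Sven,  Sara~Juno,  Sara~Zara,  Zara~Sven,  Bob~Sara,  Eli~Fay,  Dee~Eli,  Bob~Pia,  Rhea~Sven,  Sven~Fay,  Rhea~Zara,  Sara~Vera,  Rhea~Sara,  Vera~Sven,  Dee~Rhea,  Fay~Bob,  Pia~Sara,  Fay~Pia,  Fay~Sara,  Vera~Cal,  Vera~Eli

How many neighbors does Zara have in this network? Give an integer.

4

Zara is directly tied to Pia, Rhea, Sara, and Sven. That is 4 neighbors, so the degree of Zara is 4.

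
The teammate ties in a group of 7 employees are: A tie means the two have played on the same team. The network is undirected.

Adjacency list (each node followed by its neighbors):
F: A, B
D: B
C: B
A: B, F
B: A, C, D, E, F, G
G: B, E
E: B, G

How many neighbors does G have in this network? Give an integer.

2

G is directly tied to B and E. That is 2 neighbors, so the degree of G is 2.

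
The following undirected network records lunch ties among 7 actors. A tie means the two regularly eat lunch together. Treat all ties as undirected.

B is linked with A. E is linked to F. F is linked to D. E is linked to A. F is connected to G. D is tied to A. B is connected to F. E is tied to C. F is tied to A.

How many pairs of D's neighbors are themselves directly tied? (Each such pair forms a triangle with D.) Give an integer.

1

D's neighbors: A and F.
Neighbor pairs that are themselves tied: D–A–F. Each forms one triangle with D, for 1 in total.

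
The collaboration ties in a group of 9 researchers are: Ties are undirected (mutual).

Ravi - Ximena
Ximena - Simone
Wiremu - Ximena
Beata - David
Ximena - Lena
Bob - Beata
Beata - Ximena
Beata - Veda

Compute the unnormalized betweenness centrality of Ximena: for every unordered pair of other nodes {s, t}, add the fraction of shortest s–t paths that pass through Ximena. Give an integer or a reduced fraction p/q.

Pairs whose geodesics pass through Ximena — Ravi–Simone: 1; Ravi–Wiremu: 1; Ravi–Bob: 1; Ravi–David: 1; Ravi–Beata: 1; Ravi–Lena: 1; Ravi–Veda: 1; Simone–Wiremu: 1; Simone–Bob: 1; Simone–David: 1; Simone–Beata: 1; Simone–Lena: 1; Simone–Veda: 1; Wiremu–Bob: 1 … (+8 more pairs).
All other pairs contribute 0.
Summing the contributions gives betweenness(Ximena) = 22.

22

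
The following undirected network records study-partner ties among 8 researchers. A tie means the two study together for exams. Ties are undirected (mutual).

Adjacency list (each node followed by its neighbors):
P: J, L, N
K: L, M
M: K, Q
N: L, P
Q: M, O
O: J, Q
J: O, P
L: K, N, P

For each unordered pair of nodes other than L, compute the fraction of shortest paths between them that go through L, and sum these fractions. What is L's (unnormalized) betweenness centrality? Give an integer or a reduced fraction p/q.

11/2

Pairs whose geodesics pass through L — P–M: 1; P–K: 1; J–K: 1; Q–N: 1/2; M–N: 1; K–N: 1.
All other pairs contribute 0.
Summing the contributions gives betweenness(L) = 11/2.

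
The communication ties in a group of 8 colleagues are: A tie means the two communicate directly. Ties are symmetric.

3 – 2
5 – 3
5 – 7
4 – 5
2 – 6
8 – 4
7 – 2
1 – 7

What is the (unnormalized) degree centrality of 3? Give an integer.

3 is directly tied to 2 and 5. That is 2 neighbors, so the degree of 3 is 2.

2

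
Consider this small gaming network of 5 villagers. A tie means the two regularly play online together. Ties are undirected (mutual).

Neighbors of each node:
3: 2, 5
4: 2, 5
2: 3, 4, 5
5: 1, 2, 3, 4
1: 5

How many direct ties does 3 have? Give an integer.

2

3 is directly tied to 2 and 5. That is 2 neighbors, so the degree of 3 is 2.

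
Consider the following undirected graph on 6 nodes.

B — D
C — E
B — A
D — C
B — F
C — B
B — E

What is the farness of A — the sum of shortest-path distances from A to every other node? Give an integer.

9

Distances from A: B:1, C:2, D:2, E:2, F:2.
Sum = 1 + 2 + 2 + 2 + 2 = 9.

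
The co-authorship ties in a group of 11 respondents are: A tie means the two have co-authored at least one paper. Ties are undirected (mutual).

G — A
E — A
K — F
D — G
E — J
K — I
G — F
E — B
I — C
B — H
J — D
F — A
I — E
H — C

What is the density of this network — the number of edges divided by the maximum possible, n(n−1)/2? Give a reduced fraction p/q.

There are 14 edges and 11 nodes, so the maximum possible is C(11,2) = 55.
Density = 14/55.

14/55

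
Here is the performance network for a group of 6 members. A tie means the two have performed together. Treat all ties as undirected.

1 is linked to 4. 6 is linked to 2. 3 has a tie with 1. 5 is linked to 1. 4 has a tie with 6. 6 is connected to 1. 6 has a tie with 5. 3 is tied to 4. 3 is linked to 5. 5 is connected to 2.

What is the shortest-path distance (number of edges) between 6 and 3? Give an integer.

One shortest route is 6 – 5 – 3, which uses 2 edges, and 6 and 3 are not directly tied, so nothing shorter exists. So d(6,3) = 2.

2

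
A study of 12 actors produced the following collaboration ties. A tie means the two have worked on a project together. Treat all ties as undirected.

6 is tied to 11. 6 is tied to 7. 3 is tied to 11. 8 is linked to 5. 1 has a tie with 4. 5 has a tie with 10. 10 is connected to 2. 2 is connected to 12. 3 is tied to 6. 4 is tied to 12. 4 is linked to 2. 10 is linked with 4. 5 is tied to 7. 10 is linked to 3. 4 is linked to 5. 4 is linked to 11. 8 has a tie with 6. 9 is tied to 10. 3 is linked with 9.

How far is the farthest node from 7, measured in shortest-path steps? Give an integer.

Distances from 7: 1:3, 2:3, 3:2, 4:2, 5:1, 6:1, 8:2, 9:3, 10:2, 11:2, 12:3.
The largest is 3 (to 9, 2, 12, and 1), so the eccentricity of 7 is 3.

3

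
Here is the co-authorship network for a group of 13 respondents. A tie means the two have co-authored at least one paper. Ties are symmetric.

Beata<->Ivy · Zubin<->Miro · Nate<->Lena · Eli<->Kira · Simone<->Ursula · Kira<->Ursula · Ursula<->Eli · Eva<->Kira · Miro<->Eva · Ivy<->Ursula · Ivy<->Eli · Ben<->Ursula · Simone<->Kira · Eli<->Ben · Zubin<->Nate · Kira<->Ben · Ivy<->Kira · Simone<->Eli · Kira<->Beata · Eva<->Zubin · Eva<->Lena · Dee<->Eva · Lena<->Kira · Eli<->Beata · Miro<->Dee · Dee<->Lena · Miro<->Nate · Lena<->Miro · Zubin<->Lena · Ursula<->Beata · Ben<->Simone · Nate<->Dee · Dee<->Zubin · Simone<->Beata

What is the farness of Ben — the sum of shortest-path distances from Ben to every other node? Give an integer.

24

Distances from Ben: Beata:2, Dee:3, Eli:1, Eva:2, Ivy:2, Kira:1, Lena:2, Miro:3, Nate:3, Simone:1, Ursula:1, Zubin:3.
Sum = 2 + 3 + 1 + 2 + 2 + 1 + 2 + 3 + 3 + 1 + 1 + 3 = 24.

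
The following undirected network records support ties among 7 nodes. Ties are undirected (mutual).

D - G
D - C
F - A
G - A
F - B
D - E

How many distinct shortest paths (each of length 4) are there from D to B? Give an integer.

1

The shortest distance is 4, and the only length-4 path is D–G–A–F–B. So there is exactly 1 shortest path.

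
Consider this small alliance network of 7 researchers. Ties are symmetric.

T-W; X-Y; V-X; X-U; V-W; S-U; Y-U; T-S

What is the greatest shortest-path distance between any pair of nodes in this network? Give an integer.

3

Eccentricity of each node (its greatest distance to any other): S:3, T:3, U:3, V:3, W:3, X:3, Y:3.
The maximum eccentricity is 3, realized for instance by the pair Y–T via Y – U – S – T. So the diameter is 3.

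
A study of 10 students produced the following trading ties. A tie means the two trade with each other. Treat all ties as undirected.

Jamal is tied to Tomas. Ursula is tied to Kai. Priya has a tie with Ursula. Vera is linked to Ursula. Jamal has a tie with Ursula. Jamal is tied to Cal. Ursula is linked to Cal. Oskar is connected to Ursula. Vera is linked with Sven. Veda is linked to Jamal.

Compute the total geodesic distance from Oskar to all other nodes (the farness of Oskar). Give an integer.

20

Distances from Oskar: Cal:2, Jamal:2, Kai:2, Priya:2, Sven:3, Tomas:3, Ursula:1, Veda:3, Vera:2.
Sum = 2 + 2 + 2 + 2 + 3 + 3 + 1 + 3 + 2 = 20.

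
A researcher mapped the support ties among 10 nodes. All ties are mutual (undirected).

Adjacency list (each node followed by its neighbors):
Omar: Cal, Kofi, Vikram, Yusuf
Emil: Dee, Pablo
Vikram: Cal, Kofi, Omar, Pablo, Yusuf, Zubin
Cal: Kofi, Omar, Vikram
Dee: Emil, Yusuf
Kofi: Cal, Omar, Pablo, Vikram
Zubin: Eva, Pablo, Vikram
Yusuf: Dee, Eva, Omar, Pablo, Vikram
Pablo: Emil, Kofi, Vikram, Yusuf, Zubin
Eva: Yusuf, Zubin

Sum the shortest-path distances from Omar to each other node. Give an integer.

15

Distances from Omar: Cal:1, Dee:2, Emil:3, Eva:2, Kofi:1, Pablo:2, Vikram:1, Yusuf:1, Zubin:2.
Sum = 1 + 2 + 3 + 2 + 1 + 2 + 1 + 1 + 2 = 15.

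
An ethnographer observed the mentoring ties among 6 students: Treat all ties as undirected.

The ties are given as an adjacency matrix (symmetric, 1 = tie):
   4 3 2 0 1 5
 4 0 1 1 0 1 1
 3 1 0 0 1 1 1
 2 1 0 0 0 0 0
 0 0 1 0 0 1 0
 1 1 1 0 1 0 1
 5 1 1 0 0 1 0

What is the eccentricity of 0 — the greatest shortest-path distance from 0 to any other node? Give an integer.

3

Distances from 0: 1:1, 2:3, 3:1, 4:2, 5:2.
The largest is 3 (to 2), so the eccentricity of 0 is 3.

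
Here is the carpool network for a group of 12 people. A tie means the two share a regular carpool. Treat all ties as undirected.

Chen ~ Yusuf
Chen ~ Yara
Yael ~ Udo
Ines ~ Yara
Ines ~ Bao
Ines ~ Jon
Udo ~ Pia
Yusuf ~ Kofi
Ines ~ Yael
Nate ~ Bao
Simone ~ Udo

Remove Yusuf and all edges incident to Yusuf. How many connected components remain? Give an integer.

2

Without Yusuf, the remaining ties split the others into: {Bao, Chen, Ines, Jon, Nate, Pia, Simone, Udo, Yael, Yara}; {Kofi}.
That's 2 separate components.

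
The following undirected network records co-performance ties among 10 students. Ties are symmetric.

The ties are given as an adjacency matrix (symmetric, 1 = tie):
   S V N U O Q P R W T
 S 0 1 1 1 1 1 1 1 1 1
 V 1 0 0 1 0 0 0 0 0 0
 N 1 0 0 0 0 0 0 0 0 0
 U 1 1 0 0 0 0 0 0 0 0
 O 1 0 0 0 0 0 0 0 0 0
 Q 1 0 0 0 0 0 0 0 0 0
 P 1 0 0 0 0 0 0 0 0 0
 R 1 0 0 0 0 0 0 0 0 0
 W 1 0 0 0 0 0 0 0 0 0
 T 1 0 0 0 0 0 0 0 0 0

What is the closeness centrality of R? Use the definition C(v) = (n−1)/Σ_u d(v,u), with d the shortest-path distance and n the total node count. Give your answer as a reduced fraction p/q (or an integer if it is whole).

9/17

Distances from R: N:2, O:2, P:2, Q:2, S:1, T:2, U:2, V:2, W:2. Sum = 17.
n = 10, so closeness = 9/17.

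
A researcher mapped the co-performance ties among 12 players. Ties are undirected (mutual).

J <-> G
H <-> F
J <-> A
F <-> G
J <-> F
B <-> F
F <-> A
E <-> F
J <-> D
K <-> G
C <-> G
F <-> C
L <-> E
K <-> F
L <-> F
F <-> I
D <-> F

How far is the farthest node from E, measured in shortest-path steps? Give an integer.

2

Distances from E: A:2, B:2, C:2, D:2, F:1, G:2, H:2, I:2, J:2, K:2, L:1.
The largest is 2 (to I, K, D, B, G, A, H, J, and C), so the eccentricity of E is 2.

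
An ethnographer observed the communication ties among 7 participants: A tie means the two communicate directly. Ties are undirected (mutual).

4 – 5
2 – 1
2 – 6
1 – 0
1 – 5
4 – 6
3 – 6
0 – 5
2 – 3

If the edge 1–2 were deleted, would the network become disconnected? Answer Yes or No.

No

Even without that edge, 1 still reaches 2 via 1 – 5 – 4 – 6 – 2, so the network stays connected. Not a bridge.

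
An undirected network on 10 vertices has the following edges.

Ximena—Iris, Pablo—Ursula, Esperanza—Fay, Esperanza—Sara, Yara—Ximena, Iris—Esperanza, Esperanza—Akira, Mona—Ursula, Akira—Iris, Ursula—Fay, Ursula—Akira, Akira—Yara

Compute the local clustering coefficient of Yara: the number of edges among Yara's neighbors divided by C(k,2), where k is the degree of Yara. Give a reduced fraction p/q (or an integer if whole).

0

Yara's neighbors: Akira and Ximena (k = 2).
Possible neighbor pairs: C(2,2) = 1. Edges among them: none → e = 0.
Clustering(Yara) = 0/1.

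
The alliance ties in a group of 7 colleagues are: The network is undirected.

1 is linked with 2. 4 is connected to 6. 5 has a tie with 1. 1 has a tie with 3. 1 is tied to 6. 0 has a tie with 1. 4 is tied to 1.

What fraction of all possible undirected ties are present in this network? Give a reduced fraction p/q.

There are 7 edges and 7 nodes, so the maximum possible is C(7,2) = 21.
Density = 7/21 = 1/3.

1/3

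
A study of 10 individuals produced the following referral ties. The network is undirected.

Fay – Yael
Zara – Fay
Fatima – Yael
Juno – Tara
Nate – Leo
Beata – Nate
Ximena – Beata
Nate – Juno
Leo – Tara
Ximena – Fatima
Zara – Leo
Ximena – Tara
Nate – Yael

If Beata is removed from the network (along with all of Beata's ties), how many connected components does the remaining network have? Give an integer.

1

Beata's neighbors (Nate and Ximena) remain reachable from one another through other ties, so the rest of the network stays in one piece.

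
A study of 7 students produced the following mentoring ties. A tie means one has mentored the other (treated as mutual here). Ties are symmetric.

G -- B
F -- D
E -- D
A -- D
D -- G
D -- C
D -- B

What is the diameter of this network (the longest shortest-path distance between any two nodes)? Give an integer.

Eccentricity of each node (its greatest distance to any other): A:2, B:2, C:2, D:1, E:2, F:2, G:2.
The maximum eccentricity is 2, realized for instance by the pair E–A via E – D – A. So the diameter is 2.

2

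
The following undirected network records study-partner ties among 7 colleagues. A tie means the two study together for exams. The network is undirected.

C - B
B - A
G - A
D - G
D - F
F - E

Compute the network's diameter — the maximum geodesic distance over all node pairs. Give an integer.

6

Eccentricity of each node (its greatest distance to any other): A:4, B:5, C:6, D:4, E:6, F:5, G:3.
The maximum eccentricity is 6, realized for instance by the pair C–E via C – B – A – G – D – F – E. So the diameter is 6.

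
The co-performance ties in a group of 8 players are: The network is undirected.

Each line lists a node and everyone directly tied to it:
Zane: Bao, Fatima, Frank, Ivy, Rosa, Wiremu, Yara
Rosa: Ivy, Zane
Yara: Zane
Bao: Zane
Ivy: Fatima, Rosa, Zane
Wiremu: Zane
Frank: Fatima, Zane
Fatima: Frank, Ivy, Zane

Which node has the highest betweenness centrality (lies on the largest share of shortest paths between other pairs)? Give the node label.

Unnormalized betweenness of each node: Bao:0, Fatima:1/2, Frank:0, Ivy:1/2, Rosa:0, Wiremu:0, Yara:0, Zane:17.
Zane has the largest value, 17, making it the main broker — the node through which the most shortest paths run.

Zane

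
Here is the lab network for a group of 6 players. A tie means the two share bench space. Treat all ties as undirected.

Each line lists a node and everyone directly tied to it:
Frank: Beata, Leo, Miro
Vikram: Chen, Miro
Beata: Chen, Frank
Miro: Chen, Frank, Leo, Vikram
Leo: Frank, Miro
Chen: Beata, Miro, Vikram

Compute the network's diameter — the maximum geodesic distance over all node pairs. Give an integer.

2

Eccentricity of each node (its greatest distance to any other): Beata:2, Chen:2, Frank:2, Leo:2, Miro:2, Vikram:2.
The maximum eccentricity is 2, realized for instance by the pair Miro–Beata via Miro – Chen – Beata. So the diameter is 2.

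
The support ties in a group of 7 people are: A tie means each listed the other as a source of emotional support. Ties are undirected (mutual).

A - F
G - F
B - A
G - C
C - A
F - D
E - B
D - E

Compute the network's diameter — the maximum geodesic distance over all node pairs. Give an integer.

Eccentricity of each node (its greatest distance to any other): A:2, B:3, C:3, D:3, E:3, F:2, G:3.
The maximum eccentricity is 3, realized for instance by the pair B–G via B – A – C – G. So the diameter is 3.

3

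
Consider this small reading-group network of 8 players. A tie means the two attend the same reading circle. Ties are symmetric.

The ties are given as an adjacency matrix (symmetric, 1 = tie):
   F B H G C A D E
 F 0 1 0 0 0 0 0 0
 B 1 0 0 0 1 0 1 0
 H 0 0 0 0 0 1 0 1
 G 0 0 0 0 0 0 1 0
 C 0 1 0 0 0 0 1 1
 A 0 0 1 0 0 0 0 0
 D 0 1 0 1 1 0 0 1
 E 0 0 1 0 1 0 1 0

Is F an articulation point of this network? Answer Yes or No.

Even without F, every remaining node can still reach every other (the residual graph is connected), so F is not a cut vertex.

No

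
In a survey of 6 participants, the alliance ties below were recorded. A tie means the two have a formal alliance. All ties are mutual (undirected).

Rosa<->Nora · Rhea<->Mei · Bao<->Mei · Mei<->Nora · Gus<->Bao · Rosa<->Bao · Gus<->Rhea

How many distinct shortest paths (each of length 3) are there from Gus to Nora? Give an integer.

3

The shortest distance is 3. The length-3 paths are: Gus–Bao–Mei–Nora; Gus–Rhea–Mei–Nora; Gus–Bao–Rosa–Nora.
That gives 3 distinct shortest paths.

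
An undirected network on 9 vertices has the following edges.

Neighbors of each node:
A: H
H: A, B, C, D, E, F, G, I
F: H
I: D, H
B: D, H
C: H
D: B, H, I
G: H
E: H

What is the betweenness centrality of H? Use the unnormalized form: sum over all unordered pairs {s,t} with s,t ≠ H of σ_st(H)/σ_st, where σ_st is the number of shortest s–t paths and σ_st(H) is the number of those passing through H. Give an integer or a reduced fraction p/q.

51/2

Pairs whose geodesics pass through H — G–A: 1; G–B: 1; G–E: 1; G–C: 1; G–D: 1; G–F: 1; G–I: 1; A–B: 1; A–E: 1; A–C: 1; A–D: 1; A–F: 1; A–I: 1; B–E: 1 … (+12 more pairs).
All other pairs contribute 0.
Summing the contributions gives betweenness(H) = 51/2.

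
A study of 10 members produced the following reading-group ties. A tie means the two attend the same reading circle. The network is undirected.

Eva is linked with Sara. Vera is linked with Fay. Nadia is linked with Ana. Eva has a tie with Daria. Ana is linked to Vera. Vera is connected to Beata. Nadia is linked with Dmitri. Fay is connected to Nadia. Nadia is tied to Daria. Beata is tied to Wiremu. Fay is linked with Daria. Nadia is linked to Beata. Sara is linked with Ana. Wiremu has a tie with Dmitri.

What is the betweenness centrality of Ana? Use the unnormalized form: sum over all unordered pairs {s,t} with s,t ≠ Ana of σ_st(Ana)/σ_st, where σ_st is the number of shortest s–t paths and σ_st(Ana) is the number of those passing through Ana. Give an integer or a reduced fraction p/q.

Pairs whose geodesics pass through Ana — Sara–Fay: 2/3; Sara–Nadia: 1; Sara–Dmitri: 1; Sara–Wiremu: 3/3; Sara–Beata: 2/2; Sara–Vera: 1; Eva–Vera: 1/2; Nadia–Vera: 1/3; Dmitri–Vera: 1/4.
All other pairs contribute 0.
Summing the contributions gives betweenness(Ana) = 27/4.

27/4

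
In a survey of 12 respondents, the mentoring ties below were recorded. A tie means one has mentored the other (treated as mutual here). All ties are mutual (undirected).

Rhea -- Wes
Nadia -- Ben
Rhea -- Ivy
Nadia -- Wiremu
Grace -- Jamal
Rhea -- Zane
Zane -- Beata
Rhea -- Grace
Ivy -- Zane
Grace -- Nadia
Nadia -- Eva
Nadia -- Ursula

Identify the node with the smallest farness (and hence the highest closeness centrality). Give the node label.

Grace

Farness (sum of distances to all others) for each node — Beata:39, Ben:32, Eva:32, Grace:20, Ivy:30, Jamal:30, Nadia:22, Rhea:22, Ursula:32, Wes:32, Wiremu:32, Zane:29.
The smallest farness is 20, for Grace, so Grace has the highest closeness.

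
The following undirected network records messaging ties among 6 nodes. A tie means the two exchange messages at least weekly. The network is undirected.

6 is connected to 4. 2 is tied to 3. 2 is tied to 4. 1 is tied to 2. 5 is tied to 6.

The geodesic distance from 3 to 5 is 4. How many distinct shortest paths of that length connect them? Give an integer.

1

The shortest distance is 4, and the only length-4 path is 3–2–4–6–5. So there is exactly 1 shortest path.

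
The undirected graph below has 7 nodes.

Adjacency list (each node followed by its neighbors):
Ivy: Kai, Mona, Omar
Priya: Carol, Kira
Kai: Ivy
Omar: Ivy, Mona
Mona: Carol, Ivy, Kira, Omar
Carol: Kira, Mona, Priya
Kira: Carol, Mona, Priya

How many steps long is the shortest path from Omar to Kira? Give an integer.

One shortest route is Omar – Mona – Kira, which uses 2 edges, and Omar and Kira are not directly tied, so nothing shorter exists. So d(Omar,Kira) = 2.

2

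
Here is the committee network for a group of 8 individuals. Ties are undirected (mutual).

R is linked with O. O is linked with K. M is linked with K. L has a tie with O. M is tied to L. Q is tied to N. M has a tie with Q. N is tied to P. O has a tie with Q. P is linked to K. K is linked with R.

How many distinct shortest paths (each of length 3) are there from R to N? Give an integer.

The shortest distance is 3. The length-3 paths are: R–O–Q–N; R–K–P–N.
That gives 2 distinct shortest paths.

2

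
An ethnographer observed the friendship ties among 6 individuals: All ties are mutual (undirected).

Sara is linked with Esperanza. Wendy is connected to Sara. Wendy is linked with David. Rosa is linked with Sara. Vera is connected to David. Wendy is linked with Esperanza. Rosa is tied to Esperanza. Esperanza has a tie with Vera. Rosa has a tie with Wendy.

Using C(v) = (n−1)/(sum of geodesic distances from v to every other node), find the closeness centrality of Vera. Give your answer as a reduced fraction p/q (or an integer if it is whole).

5/8

Distances from Vera: David:1, Esperanza:1, Rosa:2, Sara:2, Wendy:2. Sum = 8.
n = 6, so closeness = 5/8.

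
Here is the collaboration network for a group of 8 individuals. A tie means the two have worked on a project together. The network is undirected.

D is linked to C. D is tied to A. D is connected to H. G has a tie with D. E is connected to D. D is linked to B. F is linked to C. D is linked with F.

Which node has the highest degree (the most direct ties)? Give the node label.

Degrees — A:1, B:1, C:2, D:7, E:1, F:2, G:1, H:1.
The maximum is 7, attained only by D.

D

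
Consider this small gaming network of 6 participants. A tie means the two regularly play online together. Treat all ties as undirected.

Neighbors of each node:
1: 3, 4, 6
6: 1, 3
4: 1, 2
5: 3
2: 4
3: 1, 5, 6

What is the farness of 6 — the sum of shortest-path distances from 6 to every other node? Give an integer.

9

Distances from 6: 1:1, 2:3, 3:1, 4:2, 5:2.
Sum = 1 + 3 + 1 + 2 + 2 = 9.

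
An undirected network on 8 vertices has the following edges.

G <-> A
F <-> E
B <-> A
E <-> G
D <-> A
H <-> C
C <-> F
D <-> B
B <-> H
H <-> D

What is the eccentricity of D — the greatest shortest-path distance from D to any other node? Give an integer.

Distances from D: A:1, B:1, C:2, E:3, F:3, G:2, H:1.
The largest is 3 (to E and F), so the eccentricity of D is 3.

3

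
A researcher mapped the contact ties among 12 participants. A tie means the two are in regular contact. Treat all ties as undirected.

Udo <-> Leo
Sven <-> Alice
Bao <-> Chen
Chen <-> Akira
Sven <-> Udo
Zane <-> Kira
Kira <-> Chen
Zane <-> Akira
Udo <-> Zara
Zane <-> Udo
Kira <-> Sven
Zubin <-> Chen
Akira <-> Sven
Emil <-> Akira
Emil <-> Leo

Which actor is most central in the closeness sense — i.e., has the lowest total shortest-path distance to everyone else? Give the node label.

Farness (sum of distances to all others) for each node — Akira:19, Alice:30, Bao:33, Chen:23, Emil:25, Kira:22, Leo:27, Sven:20, Udo:23, Zane:22, Zara:33, Zubin:33.
The smallest farness is 19, for Akira, so Akira has the highest closeness.

Akira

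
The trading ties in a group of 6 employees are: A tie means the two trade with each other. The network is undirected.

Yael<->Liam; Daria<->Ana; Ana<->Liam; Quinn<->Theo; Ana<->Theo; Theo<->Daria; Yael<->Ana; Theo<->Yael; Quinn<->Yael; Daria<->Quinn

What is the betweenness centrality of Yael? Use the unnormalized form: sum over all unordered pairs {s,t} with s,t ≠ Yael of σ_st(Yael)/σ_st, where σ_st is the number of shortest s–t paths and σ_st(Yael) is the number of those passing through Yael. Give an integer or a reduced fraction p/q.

Pairs whose geodesics pass through Yael — Theo–Liam: 1/2; Ana–Quinn: 1/3; Quinn–Liam: 1.
All other pairs contribute 0.
Summing the contributions gives betweenness(Yael) = 11/6.

11/6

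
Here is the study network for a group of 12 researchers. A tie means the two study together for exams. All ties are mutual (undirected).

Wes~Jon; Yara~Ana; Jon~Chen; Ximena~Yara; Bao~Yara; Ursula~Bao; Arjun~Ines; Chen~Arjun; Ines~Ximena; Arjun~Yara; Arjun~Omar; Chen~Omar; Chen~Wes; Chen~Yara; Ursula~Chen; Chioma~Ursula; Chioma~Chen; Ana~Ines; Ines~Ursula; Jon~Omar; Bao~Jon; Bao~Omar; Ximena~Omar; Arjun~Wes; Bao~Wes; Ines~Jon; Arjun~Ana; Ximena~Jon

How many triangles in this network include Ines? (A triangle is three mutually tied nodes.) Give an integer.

Ines's neighbors: Ana, Arjun, Jon, Ursula, and Ximena.
Neighbor pairs that are themselves tied: Ines–Ana–Arjun; Ines–Jon–Ximena. Each forms one triangle with Ines, for 2 in total.

2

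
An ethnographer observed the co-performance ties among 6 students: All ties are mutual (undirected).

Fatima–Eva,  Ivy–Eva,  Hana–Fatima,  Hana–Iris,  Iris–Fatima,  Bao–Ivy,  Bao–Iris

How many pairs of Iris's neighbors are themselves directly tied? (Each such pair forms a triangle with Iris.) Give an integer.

1

Iris's neighbors: Bao, Fatima, and Hana.
Neighbor pairs that are themselves tied: Iris–Fatima–Hana. Each forms one triangle with Iris, for 1 in total.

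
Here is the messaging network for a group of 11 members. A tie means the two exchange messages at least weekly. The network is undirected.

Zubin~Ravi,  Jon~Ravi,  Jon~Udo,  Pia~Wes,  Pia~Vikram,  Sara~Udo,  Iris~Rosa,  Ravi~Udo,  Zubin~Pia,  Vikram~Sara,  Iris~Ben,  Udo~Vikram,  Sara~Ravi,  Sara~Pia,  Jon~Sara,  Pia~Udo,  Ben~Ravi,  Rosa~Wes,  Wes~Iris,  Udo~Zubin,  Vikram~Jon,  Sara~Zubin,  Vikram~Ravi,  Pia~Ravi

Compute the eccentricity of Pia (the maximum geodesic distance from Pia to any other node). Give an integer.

Distances from Pia: Ben:2, Iris:2, Jon:2, Ravi:1, Rosa:2, Sara:1, Udo:1, Vikram:1, Wes:1, Zubin:1.
The largest is 2 (to Jon, Ben, Rosa, and Iris), so the eccentricity of Pia is 2.

2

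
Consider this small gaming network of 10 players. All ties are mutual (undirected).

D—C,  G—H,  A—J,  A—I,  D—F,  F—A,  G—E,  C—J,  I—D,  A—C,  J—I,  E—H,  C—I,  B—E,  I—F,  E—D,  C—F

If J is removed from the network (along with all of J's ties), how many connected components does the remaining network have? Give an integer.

1

J's neighbors (A, C, and I) remain reachable from one another through other ties, so the rest of the network stays in one piece.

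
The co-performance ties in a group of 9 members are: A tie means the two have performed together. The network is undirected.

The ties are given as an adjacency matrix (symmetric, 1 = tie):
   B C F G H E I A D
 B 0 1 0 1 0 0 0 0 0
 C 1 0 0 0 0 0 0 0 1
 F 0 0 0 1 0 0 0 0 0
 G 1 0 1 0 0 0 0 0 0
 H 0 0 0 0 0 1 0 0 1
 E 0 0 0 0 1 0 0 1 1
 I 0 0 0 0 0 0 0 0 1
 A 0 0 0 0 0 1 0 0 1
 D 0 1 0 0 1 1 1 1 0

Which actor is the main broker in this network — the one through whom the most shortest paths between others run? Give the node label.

D

Unnormalized betweenness of each node: A:0, B:12, C:15, D:39/2, E:1/2, F:0, G:7, H:0, I:0.
D has the largest value, 39/2, making it the main broker — the node through which the most shortest paths run.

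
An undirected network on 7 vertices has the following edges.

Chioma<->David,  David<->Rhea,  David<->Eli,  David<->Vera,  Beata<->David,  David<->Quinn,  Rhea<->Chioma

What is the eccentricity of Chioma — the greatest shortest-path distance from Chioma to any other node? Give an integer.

2

Distances from Chioma: Beata:2, David:1, Eli:2, Quinn:2, Rhea:1, Vera:2.
The largest is 2 (to Eli, Beata, Vera, and Quinn), so the eccentricity of Chioma is 2.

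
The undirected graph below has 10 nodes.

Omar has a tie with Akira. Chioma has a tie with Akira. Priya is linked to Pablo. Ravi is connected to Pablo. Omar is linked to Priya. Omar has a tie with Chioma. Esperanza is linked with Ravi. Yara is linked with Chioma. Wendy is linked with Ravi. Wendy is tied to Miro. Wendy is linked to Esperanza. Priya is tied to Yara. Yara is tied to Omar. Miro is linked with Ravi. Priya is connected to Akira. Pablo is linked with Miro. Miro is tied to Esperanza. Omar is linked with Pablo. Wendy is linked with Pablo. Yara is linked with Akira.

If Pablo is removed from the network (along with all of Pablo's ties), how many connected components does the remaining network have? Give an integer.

Without Pablo, the remaining ties split the others into: {Akira, Chioma, Omar, Priya, Yara}; {Esperanza, Miro, Ravi, Wendy}.
That's 2 separate components.

2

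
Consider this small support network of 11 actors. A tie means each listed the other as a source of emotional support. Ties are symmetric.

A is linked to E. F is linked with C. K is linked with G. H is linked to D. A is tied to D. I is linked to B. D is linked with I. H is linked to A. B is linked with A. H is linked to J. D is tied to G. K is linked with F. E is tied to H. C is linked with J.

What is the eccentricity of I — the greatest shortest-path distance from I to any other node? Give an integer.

Distances from I: A:2, B:1, C:4, D:1, E:3, F:4, G:2, H:2, J:3, K:3.
The largest is 4 (to C and F), so the eccentricity of I is 4.

4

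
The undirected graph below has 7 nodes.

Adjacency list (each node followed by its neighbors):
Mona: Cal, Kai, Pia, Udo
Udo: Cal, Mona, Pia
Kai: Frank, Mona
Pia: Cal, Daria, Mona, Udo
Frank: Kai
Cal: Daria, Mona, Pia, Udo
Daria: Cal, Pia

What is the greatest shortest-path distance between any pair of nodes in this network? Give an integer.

4

Eccentricity of each node (its greatest distance to any other): Cal:3, Daria:4, Frank:4, Kai:3, Mona:2, Pia:3, Udo:3.
The maximum eccentricity is 4, realized for instance by the pair Frank–Daria via Frank – Kai – Mona – Cal – Daria. So the diameter is 4.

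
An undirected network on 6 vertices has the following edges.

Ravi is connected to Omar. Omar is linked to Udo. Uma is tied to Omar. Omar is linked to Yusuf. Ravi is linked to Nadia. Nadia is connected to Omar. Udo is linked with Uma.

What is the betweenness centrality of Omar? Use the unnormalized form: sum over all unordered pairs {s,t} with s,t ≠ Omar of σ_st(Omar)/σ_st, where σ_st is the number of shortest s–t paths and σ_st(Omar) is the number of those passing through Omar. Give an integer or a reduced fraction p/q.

8

Pairs whose geodesics pass through Omar — Yusuf–Uma: 1; Yusuf–Nadia: 1; Yusuf–Udo: 1; Yusuf–Ravi: 1; Uma–Nadia: 1; Uma–Ravi: 1; Nadia–Udo: 1; Udo–Ravi: 1.
All other pairs contribute 0.
Summing the contributions gives betweenness(Omar) = 8.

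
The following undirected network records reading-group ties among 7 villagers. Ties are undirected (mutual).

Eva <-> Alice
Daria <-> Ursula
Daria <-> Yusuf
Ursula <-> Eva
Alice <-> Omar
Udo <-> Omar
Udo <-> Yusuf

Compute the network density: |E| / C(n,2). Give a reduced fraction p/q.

There are 7 edges and 7 nodes, so the maximum possible is C(7,2) = 21.
Density = 7/21 = 1/3.

1/3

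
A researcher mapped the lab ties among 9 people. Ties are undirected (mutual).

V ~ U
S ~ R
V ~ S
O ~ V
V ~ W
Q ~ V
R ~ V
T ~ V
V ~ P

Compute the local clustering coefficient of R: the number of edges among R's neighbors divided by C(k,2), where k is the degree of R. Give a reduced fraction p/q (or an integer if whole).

1

R's neighbors: S and V (k = 2).
Possible neighbor pairs: C(2,2) = 1. Edges among them: S–V → e = 1.
Clustering(R) = 1/1.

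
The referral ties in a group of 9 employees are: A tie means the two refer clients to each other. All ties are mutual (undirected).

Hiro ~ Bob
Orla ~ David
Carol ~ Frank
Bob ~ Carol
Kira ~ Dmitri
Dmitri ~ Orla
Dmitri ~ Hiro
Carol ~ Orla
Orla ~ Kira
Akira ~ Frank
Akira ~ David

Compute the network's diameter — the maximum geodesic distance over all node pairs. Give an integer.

Eccentricity of each node (its greatest distance to any other): Akira:4, Bob:3, Carol:2, David:3, Dmitri:3, Frank:3, Hiro:4, Kira:3, Orla:2.
The maximum eccentricity is 4, realized for instance by the pair Akira–Hiro via Akira – Frank – Carol – Bob – Hiro. So the diameter is 4.

4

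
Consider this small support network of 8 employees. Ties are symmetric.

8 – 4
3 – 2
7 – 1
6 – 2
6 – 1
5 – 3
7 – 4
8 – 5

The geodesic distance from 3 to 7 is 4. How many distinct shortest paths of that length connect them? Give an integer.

The shortest distance is 4. The length-4 paths are: 3–5–8–4–7; 3–2–6–1–7.
That gives 2 distinct shortest paths.

2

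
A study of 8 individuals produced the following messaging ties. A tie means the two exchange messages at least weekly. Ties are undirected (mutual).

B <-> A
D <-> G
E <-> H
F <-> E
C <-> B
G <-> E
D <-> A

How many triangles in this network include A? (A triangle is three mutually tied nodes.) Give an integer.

A's neighbors are B and D, but none of them are tied to each other, so no triangle contains A.

0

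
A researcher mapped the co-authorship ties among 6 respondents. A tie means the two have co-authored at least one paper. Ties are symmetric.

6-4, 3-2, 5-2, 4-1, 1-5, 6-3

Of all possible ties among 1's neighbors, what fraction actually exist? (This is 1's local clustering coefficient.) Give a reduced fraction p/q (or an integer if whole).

0

1's neighbors: 4 and 5 (k = 2).
Possible neighbor pairs: C(2,2) = 1. Edges among them: none → e = 0.
Clustering(1) = 0/1.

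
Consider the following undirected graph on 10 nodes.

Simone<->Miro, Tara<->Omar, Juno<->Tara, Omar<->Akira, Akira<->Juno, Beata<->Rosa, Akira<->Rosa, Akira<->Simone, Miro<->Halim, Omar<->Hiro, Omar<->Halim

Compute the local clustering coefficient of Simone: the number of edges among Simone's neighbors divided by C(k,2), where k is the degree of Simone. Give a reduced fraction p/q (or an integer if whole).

0

Simone's neighbors: Akira and Miro (k = 2).
Possible neighbor pairs: C(2,2) = 1. Edges among them: none → e = 0.
Clustering(Simone) = 0/1.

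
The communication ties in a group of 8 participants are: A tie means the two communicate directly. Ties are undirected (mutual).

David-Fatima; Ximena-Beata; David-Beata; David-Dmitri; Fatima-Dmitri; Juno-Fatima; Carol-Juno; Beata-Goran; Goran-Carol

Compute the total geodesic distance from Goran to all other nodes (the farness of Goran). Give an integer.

14

Distances from Goran: Beata:1, Carol:1, David:2, Dmitri:3, Fatima:3, Juno:2, Ximena:2.
Sum = 1 + 1 + 2 + 3 + 3 + 2 + 2 = 14.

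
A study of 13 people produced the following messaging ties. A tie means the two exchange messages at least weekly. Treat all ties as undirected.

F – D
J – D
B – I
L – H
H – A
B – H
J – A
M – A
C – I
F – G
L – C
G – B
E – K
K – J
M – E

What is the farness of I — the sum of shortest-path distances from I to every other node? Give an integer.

36

Distances from I: A:3, B:1, C:1, D:4, E:5, F:3, G:2, H:2, J:4, K:5, L:2, M:4.
Sum = 3 + 1 + 1 + 4 + 5 + 3 + 2 + 2 + 4 + 5 + 2 + 4 = 36.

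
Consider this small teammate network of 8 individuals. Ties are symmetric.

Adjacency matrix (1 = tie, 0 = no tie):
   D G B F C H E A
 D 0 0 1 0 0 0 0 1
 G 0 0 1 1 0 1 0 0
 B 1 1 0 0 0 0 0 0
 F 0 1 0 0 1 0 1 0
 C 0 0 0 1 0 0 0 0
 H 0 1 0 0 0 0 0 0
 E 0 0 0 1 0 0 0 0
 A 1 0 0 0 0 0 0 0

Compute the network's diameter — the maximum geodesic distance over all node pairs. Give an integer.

Eccentricity of each node (its greatest distance to any other): A:5, B:3, C:5, D:4, E:5, F:4, G:3, H:4.
The maximum eccentricity is 5, realized for instance by the pair C–A via C – F – G – B – D – A. So the diameter is 5.

5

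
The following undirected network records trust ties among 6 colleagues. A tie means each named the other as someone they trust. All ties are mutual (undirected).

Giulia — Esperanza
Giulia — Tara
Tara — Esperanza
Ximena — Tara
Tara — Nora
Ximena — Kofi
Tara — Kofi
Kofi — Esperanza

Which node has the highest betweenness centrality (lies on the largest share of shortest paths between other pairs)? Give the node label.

Unnormalized betweenness of each node: Esperanza:1/2, Giulia:0, Kofi:1/2, Nora:0, Tara:6, Ximena:0.
Tara has the largest value, 6, making it the main broker — the node through which the most shortest paths run.

Tara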